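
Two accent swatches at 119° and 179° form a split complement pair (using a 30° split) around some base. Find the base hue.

329°

The accents sit 30° either side of the complement, so the complement is their short-arc midpoint on the wheel.
Short-arc midpoint of 119° and 179°: 149°.
Base is 180° from the complement: 149 − 180 = -31 → -31 + 360 = 329°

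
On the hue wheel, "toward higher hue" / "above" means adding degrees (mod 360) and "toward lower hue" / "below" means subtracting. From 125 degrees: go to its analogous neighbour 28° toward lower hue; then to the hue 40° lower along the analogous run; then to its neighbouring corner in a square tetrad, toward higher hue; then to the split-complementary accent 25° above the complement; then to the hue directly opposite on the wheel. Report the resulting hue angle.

172°

analog 28° ↓ −28°: 125 − 28 = 97°
analog 40° ↓ −40°: 97 − 40 = 57°
square ↑ +90°: 57 + 90 = 147°
split-comp 25° ↑ +205°: 147 + 205 = 352°
complement +180°: 352 + 180 = 532 → 532 − 360 = 172°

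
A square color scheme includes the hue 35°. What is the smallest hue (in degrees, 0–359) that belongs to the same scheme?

35°

A square tetradic scheme places four hues every 90°.
The full set through 35° is {35°, 125°, 215°, 305°}.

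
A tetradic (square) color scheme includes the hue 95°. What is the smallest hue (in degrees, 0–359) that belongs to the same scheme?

A square tetradic scheme places four hues every 90°.
The full set through 95° is {5°, 95°, 185°, 275°}.

5°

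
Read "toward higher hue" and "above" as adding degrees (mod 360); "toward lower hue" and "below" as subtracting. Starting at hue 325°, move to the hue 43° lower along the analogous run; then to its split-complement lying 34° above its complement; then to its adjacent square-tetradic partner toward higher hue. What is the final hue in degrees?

325 − 43 = 282°   (analog 43° ↓)
282 + 214 = 496 → 496 − 360 = 136°   (split-comp 34° ↑)
136 + 90 = 226°   (square ↑)

226°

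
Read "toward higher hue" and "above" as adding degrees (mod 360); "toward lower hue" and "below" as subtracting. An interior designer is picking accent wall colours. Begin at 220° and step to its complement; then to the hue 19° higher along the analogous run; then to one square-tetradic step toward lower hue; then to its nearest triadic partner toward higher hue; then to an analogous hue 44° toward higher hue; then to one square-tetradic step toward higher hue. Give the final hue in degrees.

223°

220 + 180 = 400 → 400 − 360 = 40°   (complement)
40 + 19 = 59°   (analog 19° ↑)
59 − 90 = -31 → -31 + 360 = 329°   (square ↓)
329 + 120 = 449 → 449 − 360 = 89°   (triadic ↑)
89 + 44 = 133°   (analog 44° ↑)
133 + 90 = 223°   (square ↑)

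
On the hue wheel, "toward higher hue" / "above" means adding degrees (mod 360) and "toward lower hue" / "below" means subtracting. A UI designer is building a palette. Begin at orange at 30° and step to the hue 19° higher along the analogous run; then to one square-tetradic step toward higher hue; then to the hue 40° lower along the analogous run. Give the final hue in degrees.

30 + 19 = 49°   (analog 19° ↑)
49 + 90 = 139°   (square ↑)
139 − 40 = 99°   (analog 40° ↓)

99°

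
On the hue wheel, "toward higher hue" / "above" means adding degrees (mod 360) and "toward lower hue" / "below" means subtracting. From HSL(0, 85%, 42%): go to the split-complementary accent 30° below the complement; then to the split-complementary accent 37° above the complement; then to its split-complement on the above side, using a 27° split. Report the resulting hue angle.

0 + 150 = 150°   (split-comp 30° ↓)
150 + 217 = 367 → 367 − 360 = 7°   (split-comp 37° ↑)
7 + 207 = 214°   (split-comp 27° ↑)

214°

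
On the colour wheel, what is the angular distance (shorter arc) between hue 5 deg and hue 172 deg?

|5 − 172| = 167.
167 ≤ 180, so the shorter arc is 167°.

167°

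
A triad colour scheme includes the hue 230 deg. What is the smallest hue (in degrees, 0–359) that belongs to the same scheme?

A triad places three hues 120° apart.
The full set through 230° is {110°, 230°, 350°}.

110°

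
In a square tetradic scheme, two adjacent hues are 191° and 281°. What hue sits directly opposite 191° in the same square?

11°

A square tetradic scheme places four hues 90° apart; opposite corners are 180° apart.
191 + 180 = 371 → 371 − 360 = 11°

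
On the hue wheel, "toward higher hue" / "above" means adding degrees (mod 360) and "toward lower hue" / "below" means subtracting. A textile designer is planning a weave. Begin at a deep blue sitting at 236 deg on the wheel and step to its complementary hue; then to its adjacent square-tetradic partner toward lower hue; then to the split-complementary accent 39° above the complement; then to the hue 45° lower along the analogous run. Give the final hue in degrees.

140°

236 + 180 = 416 → 416 − 360 = 56°   (complement)
56 − 90 = -34 → -34 + 360 = 326°   (square ↓)
326 + 219 = 545 → 545 − 360 = 185°   (split-comp 39° ↑)
185 − 45 = 140°   (analog 45° ↓)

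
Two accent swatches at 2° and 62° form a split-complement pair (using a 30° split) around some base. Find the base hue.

The accents sit 30° either side of the complement, so the complement is their short-arc midpoint on the wheel.
Short-arc midpoint of 2° and 62°: 32°.
Base is 180° from the complement: 32 − 180 = -148 → -148 + 360 = 212°

212°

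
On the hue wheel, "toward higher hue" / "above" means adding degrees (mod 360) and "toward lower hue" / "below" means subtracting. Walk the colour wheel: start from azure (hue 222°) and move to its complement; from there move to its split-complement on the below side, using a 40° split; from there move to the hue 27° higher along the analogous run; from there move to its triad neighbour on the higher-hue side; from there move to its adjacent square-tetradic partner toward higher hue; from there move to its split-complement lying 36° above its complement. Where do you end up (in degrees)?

222 + 180 = 402 → 402 − 360 = 42°   (complement)
42 + 140 = 182°   (split-comp 40° ↓)
182 + 27 = 209°   (analog 27° ↑)
209 + 120 = 329°   (triadic ↑)
329 + 90 = 419 → 419 − 360 = 59°   (square ↑)
59 + 216 = 275°   (split-comp 36° ↑)

275°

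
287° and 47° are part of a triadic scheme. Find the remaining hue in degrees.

A triad places three hues 120° apart.
The full set through 47° is {47°, 167°, 287°}.
Given {47°, 287°}, the missing hue is 167°.

167°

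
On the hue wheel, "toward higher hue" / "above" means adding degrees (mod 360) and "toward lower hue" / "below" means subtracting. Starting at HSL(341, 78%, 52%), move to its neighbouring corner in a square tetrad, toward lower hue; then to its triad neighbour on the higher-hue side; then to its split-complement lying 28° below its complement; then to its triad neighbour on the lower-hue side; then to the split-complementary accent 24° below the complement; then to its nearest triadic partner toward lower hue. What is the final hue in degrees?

79°

square ↓ −90°: 341 − 90 = 251°
triadic ↑ +120°: 251 + 120 = 371 → 371 − 360 = 11°
split-comp 28° ↓ +152°: 11 + 152 = 163°
triadic ↓ −120°: 163 − 120 = 43°
split-comp 24° ↓ +156°: 43 + 156 = 199°
triadic ↓ −120°: 199 − 120 = 79°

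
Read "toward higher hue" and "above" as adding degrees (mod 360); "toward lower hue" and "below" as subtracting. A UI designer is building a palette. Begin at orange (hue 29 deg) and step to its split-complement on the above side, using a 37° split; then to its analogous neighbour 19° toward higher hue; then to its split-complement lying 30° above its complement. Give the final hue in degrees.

115°

29 + 217 = 246°   (split-comp 37° ↑)
246 + 19 = 265°   (analog 19° ↑)
265 + 210 = 475 → 475 − 360 = 115°   (split-comp 30° ↑)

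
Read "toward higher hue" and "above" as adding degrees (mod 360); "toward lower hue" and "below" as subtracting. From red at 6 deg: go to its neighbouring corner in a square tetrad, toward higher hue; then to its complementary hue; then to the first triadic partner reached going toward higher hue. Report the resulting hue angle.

6 + 90 = 96°   (square ↑)
96 + 180 = 276°   (complement)
276 + 120 = 396 → 396 − 360 = 36°   (triadic ↑)

36°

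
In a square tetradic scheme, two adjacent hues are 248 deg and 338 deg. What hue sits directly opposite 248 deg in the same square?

68°

A square tetradic scheme places four hues 90° apart; opposite corners are 180° apart.
248 + 180 = 428 → 428 − 360 = 68°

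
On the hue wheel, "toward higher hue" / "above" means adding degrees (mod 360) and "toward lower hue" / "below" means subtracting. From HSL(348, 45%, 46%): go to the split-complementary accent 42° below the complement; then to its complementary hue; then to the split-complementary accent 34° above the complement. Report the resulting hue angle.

+138° (split-comp 42° ↓): 348 + 138 = 486 → 486 − 360 = 126°
+180° (complement): 126 + 180 = 306°
+214° (split-comp 34° ↑): 306 + 214 = 520 → 520 − 360 = 160°

160°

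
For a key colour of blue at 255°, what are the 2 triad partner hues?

15° and 135°

255 + 120 = 375 → 375 − 360 = 15°
255 + 240 = 495 → 495 − 360 = 135°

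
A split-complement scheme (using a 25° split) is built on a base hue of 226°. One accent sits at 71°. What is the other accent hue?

Split-complementary hues sit 25° either side of the complement.
Complement of the base 226°: 226 + 180 = 406 → 406 − 360 = 46°
The given accent 71° is 25° one side of 46°; the other accent sits 25° the other side: 46 − 25 = 21°

21°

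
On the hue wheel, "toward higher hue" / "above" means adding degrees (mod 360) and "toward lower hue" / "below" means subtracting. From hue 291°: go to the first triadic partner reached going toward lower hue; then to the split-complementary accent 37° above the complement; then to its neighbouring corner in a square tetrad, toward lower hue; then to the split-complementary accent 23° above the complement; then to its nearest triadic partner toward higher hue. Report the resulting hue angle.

−120° (triadic ↓): 291 − 120 = 171°
+217° (split-comp 37° ↑): 171 + 217 = 388 → 388 − 360 = 28°
−90° (square ↓): 28 − 90 = -62 → -62 + 360 = 298°
+203° (split-comp 23° ↑): 298 + 203 = 501 → 501 − 360 = 141°
+120° (triadic ↑): 141 + 120 = 261°

261°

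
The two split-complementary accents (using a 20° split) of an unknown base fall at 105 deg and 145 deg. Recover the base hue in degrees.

305°

The accents sit 20° either side of the complement, so the complement is their short-arc midpoint on the wheel.
Short-arc midpoint of 105° and 145°: 125°.
Base is 180° from the complement: 125 − 180 = -55 → -55 + 360 = 305°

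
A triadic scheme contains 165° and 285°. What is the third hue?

45°

A triad spaces three hues 120° apart.
The full set is {45°, 165°, 285°}.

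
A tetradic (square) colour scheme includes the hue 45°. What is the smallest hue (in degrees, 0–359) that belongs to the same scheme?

A square tetradic scheme places four hues every 90°.
The full set through 45° is {45°, 135°, 225°, 315°}.

45°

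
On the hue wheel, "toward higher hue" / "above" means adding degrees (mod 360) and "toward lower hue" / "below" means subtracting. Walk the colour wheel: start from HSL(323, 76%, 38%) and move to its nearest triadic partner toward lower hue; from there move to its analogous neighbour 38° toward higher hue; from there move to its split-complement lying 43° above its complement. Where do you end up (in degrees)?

−120° (triadic ↓): 323 − 120 = 203°
+38° (analog 38° ↑): 203 + 38 = 241°
+223° (split-comp 43° ↑): 241 + 223 = 464 → 464 − 360 = 104°

104°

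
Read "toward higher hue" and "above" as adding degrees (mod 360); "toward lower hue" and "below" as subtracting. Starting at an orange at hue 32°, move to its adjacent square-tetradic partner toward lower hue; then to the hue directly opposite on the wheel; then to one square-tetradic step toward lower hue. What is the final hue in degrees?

square ↓ −90°: 32 − 90 = -58 → -58 + 360 = 302°
complement +180°: 302 + 180 = 482 → 482 − 360 = 122°
square ↓ −90°: 122 − 90 = 32°

32°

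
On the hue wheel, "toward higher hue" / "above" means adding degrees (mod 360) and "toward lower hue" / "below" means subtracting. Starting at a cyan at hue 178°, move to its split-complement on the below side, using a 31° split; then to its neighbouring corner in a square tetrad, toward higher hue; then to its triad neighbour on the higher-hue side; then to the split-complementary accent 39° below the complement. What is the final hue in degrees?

318°

+149° (split-comp 31° ↓): 178 + 149 = 327°
+90° (square ↑): 327 + 90 = 417 → 417 − 360 = 57°
+120° (triadic ↑): 57 + 120 = 177°
+141° (split-comp 39° ↓): 177 + 141 = 318°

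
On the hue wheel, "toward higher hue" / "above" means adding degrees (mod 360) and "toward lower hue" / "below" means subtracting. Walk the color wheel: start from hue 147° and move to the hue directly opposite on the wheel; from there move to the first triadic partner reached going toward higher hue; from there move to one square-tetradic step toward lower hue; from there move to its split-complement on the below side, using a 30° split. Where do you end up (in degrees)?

147°

+180° (complement): 147 + 180 = 327°
+120° (triadic ↑): 327 + 120 = 447 → 447 − 360 = 87°
−90° (square ↓): 87 − 90 = -3 → -3 + 360 = 357°
+150° (split-comp 30° ↓): 357 + 150 = 507 → 507 − 360 = 147°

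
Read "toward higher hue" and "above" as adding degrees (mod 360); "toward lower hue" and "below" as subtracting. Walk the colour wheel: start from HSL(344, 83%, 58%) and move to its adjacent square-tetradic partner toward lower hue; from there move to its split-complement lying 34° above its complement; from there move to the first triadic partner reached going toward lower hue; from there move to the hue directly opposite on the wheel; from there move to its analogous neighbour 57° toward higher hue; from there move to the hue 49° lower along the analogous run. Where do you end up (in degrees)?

square ↓ −90°: 344 − 90 = 254°
split-comp 34° ↑ +214°: 254 + 214 = 468 → 468 − 360 = 108°
triadic ↓ −120°: 108 − 120 = -12 → -12 + 360 = 348°
complement +180°: 348 + 180 = 528 → 528 − 360 = 168°
analog 57° ↑ +57°: 168 + 57 = 225°
analog 49° ↓ −49°: 225 − 49 = 176°

176°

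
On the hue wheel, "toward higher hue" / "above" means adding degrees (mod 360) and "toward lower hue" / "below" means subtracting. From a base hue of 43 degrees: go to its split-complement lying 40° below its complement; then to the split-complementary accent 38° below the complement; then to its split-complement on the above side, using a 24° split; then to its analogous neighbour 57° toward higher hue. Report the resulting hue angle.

226°

split-comp 40° ↓ +140°: 43 + 140 = 183°
split-comp 38° ↓ +142°: 183 + 142 = 325°
split-comp 24° ↑ +204°: 325 + 204 = 529 → 529 − 360 = 169°
analog 57° ↑ +57°: 169 + 57 = 226°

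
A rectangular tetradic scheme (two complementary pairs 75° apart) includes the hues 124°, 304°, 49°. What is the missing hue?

229°

A rectangular tetradic uses two complementary pairs 75° apart: offsets 0°, 75°, 180°, 255°.
Among {49°, 124°, 304°}, 304° and 124° are a 180° pair.
The remaining hue 49° needs its own complement: 49 + 180 = 229°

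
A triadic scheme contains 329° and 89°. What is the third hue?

A triad spaces three hues 120° apart.
The full set is {89°, 209°, 329°}.

209°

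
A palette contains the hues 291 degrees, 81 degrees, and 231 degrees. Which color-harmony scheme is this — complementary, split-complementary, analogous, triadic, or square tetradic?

split-complementary

Sort the hues: 81°, 231°, 291°.
Successive gaps around the wheel: 150°, 60°, 150°.
Two 150° gaps and one 60° gap — a base hue opposite a pair of accents 30° either side of its complement — is the split-complementary pattern.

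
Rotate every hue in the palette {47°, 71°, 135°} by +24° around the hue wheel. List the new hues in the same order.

71°, 95°, 159°

47 + 24 = 71°
71 + 24 = 95°
135 + 24 = 159°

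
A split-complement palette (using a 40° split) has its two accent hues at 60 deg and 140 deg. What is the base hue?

The accents sit 40° either side of the complement, so the complement is their short-arc midpoint on the wheel.
Short-arc midpoint of 60° and 140°: 100°.
Base is 180° from the complement: 100 − 180 = -80 → -80 + 360 = 280°

280°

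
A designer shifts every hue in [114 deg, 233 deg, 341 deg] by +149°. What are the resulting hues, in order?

114 + 149 = 263°
233 + 149 = 382 → 382 − 360 = 22°
341 + 149 = 490 → 490 − 360 = 130°

263°, 22°, 130°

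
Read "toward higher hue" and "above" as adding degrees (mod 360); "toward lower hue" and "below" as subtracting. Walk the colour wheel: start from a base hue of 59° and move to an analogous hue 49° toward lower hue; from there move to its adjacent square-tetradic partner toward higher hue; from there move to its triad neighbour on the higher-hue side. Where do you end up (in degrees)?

220°

59 − 49 = 10°   (analog 49° ↓)
10 + 90 = 100°   (square ↑)
100 + 120 = 220°   (triadic ↑)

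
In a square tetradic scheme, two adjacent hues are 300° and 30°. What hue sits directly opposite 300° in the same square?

120°

A square tetradic scheme places four hues 90° apart; opposite corners are 180° apart.
300 + 180 = 480 → 480 − 360 = 120°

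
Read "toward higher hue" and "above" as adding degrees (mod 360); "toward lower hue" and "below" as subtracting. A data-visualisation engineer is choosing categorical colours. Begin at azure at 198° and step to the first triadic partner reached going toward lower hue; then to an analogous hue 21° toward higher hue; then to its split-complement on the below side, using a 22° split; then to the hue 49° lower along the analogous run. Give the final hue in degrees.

−120° (triadic ↓): 198 − 120 = 78°
+21° (analog 21° ↑): 78 + 21 = 99°
+158° (split-comp 22° ↓): 99 + 158 = 257°
−49° (analog 49° ↓): 257 − 49 = 208°

208°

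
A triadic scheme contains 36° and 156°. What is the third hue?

A triad spaces three hues 120° apart.
The full set is {36°, 156°, 276°}.

276°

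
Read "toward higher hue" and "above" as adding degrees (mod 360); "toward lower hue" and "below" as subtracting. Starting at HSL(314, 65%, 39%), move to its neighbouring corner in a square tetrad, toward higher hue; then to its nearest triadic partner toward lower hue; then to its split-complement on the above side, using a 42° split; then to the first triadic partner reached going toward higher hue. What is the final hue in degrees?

314 + 90 = 404 → 404 − 360 = 44°   (square ↑)
44 − 120 = -76 → -76 + 360 = 284°   (triadic ↓)
284 + 222 = 506 → 506 − 360 = 146°   (split-comp 42° ↑)
146 + 120 = 266°   (triadic ↑)

266°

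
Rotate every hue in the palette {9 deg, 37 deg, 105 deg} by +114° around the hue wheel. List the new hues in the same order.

123°, 151°, 219°

9 + 114 = 123°
37 + 114 = 151°
105 + 114 = 219°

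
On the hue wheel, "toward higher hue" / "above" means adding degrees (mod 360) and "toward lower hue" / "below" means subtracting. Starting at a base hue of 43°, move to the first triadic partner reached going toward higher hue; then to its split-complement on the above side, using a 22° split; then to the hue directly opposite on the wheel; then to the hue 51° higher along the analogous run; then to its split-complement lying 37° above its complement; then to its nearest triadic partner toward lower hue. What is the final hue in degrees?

333°

43 + 120 = 163°   (triadic ↑)
163 + 202 = 365 → 365 − 360 = 5°   (split-comp 22° ↑)
5 + 180 = 185°   (complement)
185 + 51 = 236°   (analog 51° ↑)
236 + 217 = 453 → 453 − 360 = 93°   (split-comp 37° ↑)
93 − 120 = -27 → -27 + 360 = 333°   (triadic ↓)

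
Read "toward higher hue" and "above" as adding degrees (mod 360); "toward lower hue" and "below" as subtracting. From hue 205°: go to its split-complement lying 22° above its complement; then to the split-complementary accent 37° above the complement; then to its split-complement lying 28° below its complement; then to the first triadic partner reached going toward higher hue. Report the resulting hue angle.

+202° (split-comp 22° ↑): 205 + 202 = 407 → 407 − 360 = 47°
+217° (split-comp 37° ↑): 47 + 217 = 264°
+152° (split-comp 28° ↓): 264 + 152 = 416 → 416 − 360 = 56°
+120° (triadic ↑): 56 + 120 = 176°

176°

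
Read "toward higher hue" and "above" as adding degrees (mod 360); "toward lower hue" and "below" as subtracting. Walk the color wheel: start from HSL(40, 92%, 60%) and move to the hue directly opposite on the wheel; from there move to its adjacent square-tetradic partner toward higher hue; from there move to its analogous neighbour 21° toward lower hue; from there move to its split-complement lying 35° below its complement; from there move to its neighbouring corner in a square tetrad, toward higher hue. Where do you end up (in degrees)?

complement +180°: 40 + 180 = 220°
square ↑ +90°: 220 + 90 = 310°
analog 21° ↓ −21°: 310 − 21 = 289°
split-comp 35° ↓ +145°: 289 + 145 = 434 → 434 − 360 = 74°
square ↑ +90°: 74 + 90 = 164°

164°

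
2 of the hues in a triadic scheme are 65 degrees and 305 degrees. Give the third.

A triad places three hues 120° apart.
The full set through 65° is {65°, 185°, 305°}.
Given {65°, 305°}, the missing hue is 185°.

185°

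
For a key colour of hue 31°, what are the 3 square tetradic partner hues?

121°, 211°, and 301°

A square tetradic scheme places four hues every 90°.
31 + 90 = 121°
31 + 180 = 211°
31 + 270 = 301°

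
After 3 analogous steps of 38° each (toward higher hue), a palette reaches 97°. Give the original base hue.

343°

3 steps of 38° (toward higher hue) give a net shift of +114°.
Start = end − shift: 97 − 114 = -17 → -17 + 360 = 343°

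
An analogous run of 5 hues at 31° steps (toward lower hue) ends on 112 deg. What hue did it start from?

4 steps of 31° (toward lower hue) give a net shift of −124°.
Start = end − shift: 112 + 124 = 236°

236°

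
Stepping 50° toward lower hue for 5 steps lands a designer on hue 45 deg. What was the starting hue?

5 steps of 50° (toward lower hue) give a net shift of −250°.
Start = end − shift: 45 + 250 = 295°

295°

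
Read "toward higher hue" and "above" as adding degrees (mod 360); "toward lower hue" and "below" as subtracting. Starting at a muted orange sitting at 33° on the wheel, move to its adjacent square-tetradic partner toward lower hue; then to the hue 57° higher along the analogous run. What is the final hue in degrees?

0°

−90° (square ↓): 33 − 90 = -57 → -57 + 360 = 303°
+57° (analog 57° ↑): 303 + 57 = 360 → 360 − 360 = 0°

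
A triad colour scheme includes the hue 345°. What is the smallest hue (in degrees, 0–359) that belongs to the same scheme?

105°

A triad places three hues 120° apart.
The full set through 345° is {105°, 225°, 345°}.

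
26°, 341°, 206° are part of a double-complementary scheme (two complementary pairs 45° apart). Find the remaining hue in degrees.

161°

A rectangular tetradic uses two complementary pairs 45° apart: offsets 0°, 45°, 180°, 225°.
Among {26°, 206°, 341°}, 26° and 206° are a 180° pair.
The remaining hue 341° needs its own complement: 341 + 180 = 521 → 521 − 360 = 161°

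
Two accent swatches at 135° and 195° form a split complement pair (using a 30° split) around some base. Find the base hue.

The accents sit 30° either side of the complement, so the complement is their short-arc midpoint on the wheel.
Short-arc midpoint of 135° and 195°: 165°.
Base is 180° from the complement: 165 − 180 = -15 → -15 + 360 = 345°

345°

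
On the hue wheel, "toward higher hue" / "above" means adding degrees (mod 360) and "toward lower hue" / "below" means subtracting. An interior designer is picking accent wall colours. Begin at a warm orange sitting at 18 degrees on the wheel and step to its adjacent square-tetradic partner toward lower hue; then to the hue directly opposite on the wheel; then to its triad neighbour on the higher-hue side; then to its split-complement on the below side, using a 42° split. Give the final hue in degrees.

6°

−90° (square ↓): 18 − 90 = -72 → -72 + 360 = 288°
+180° (complement): 288 + 180 = 468 → 468 − 360 = 108°
+120° (triadic ↑): 108 + 120 = 228°
+138° (split-comp 42° ↓): 228 + 138 = 366 → 366 − 360 = 6°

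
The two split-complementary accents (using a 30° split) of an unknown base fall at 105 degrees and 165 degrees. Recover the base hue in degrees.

The accents sit 30° either side of the complement, so the complement is their short-arc midpoint on the wheel.
Short-arc midpoint of 105° and 165°: 135°.
Base is 180° from the complement: 135 − 180 = -45 → -45 + 360 = 315°

315°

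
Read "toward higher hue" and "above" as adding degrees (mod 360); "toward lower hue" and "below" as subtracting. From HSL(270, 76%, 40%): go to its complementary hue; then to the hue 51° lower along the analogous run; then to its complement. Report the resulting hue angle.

219°

complement +180°: 270 + 180 = 450 → 450 − 360 = 90°
analog 51° ↓ −51°: 90 − 51 = 39°
complement +180°: 39 + 180 = 219°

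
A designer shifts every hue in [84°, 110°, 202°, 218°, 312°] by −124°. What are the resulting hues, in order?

84 − 124 = -40 → -40 + 360 = 320°
110 − 124 = -14 → -14 + 360 = 346°
202 − 124 = 78°
218 − 124 = 94°
312 − 124 = 188°

320°, 346°, 78°, 94°, 188°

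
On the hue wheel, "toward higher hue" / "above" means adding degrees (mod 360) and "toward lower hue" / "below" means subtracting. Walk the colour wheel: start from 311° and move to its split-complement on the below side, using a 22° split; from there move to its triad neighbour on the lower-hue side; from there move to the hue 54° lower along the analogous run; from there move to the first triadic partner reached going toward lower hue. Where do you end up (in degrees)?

175°

split-comp 22° ↓ +158°: 311 + 158 = 469 → 469 − 360 = 109°
triadic ↓ −120°: 109 − 120 = -11 → -11 + 360 = 349°
analog 54° ↓ −54°: 349 − 54 = 295°
triadic ↓ −120°: 295 − 120 = 175°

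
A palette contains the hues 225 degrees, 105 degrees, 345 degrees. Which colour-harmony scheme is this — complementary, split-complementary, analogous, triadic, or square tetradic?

triadic

Sort the hues: 105°, 225°, 345°.
Successive gaps around the wheel: 120°, 120°, 120°.
Three hues equally spaced 120° apart form a triad.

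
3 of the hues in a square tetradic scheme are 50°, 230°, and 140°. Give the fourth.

320°

A square tetradic scheme places four hues every 90°.
The full set through 50° is {50°, 140°, 230°, 320°}.
Given {50°, 140°, 230°}, the missing hue is 320°.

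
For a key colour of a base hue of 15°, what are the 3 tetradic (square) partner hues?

A square tetradic scheme places four hues every 90°.
15 + 90 = 105°
15 + 180 = 195°
15 + 270 = 285°

105°, 195° and 285°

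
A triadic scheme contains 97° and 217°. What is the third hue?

337°

A triad spaces three hues 120° apart.
The full set is {97°, 217°, 337°}.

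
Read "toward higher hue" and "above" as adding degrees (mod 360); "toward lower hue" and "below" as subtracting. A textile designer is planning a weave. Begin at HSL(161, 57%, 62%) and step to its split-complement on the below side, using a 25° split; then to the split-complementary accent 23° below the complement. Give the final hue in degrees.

161 + 155 = 316°   (split-comp 25° ↓)
316 + 157 = 473 → 473 − 360 = 113°   (split-comp 23° ↓)

113°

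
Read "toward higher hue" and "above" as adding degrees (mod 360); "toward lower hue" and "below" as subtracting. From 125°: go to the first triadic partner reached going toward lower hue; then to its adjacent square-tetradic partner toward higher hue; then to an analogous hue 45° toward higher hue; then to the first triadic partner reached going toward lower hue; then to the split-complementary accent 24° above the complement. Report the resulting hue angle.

224°

125 − 120 = 5°   (triadic ↓)
5 + 90 = 95°   (square ↑)
95 + 45 = 140°   (analog 45° ↑)
140 − 120 = 20°   (triadic ↓)
20 + 204 = 224°   (split-comp 24° ↑)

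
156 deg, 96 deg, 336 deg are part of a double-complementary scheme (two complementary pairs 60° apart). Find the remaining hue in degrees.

276°

A rectangular tetradic uses two complementary pairs 60° apart: offsets 0°, 60°, 180°, 240°.
Among {96°, 156°, 336°}, 336° and 156° are a 180° pair.
The remaining hue 96° needs its own complement: 96 + 180 = 276°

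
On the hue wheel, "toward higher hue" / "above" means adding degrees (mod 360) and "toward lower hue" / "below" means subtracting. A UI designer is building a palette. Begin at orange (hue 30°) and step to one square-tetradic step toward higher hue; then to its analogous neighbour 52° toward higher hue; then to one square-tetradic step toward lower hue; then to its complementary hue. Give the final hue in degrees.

262°

+90° (square ↑): 30 + 90 = 120°
+52° (analog 52° ↑): 120 + 52 = 172°
−90° (square ↓): 172 − 90 = 82°
+180° (complement): 82 + 180 = 262°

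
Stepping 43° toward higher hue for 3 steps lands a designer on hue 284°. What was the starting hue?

3 steps of 43° (toward higher hue) give a net shift of +129°.
Start = end − shift: 284 − 129 = 155°

155°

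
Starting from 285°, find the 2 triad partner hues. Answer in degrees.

A triad places three hues 120° apart.
285 + 120 = 405 → 405 − 360 = 45°
285 + 240 = 525 → 525 − 360 = 165°

45° and 165°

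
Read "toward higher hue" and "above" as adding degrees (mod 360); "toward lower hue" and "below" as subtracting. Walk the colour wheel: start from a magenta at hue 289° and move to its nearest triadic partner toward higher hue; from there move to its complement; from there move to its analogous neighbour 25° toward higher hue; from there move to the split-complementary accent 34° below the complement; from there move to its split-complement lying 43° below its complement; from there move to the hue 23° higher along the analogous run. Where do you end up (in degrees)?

200°

+120° (triadic ↑): 289 + 120 = 409 → 409 − 360 = 49°
+180° (complement): 49 + 180 = 229°
+25° (analog 25° ↑): 229 + 25 = 254°
+146° (split-comp 34° ↓): 254 + 146 = 400 → 400 − 360 = 40°
+137° (split-comp 43° ↓): 40 + 137 = 177°
+23° (analog 23° ↑): 177 + 23 = 200°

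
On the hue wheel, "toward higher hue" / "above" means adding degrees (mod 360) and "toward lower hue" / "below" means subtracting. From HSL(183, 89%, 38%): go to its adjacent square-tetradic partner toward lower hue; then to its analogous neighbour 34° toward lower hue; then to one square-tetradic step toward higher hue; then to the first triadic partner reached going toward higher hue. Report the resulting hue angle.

269°

183 − 90 = 93°   (square ↓)
93 − 34 = 59°   (analog 34° ↓)
59 + 90 = 149°   (square ↑)
149 + 120 = 269°   (triadic ↑)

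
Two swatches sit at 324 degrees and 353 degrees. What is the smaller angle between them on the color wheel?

29°

|324 − 353| = 29.
29 ≤ 180, so the shorter arc is 29°.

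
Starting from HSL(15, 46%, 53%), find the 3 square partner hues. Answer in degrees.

105°, 195° and 285°

A square tetradic scheme places four hues every 90°.
15 + 90 = 105°
15 + 180 = 195°
15 + 270 = 285°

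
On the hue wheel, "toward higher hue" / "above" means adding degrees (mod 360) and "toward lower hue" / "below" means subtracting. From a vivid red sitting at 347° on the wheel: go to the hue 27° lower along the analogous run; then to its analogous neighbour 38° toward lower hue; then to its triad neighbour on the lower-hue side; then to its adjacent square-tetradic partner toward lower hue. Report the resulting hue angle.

72°

347 − 27 = 320°   (analog 27° ↓)
320 − 38 = 282°   (analog 38° ↓)
282 − 120 = 162°   (triadic ↓)
162 − 90 = 72°   (square ↓)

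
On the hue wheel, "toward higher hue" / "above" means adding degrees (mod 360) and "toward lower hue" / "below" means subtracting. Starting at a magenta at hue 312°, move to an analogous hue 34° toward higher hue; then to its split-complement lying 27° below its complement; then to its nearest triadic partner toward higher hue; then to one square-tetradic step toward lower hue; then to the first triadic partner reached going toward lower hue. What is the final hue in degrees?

312 + 34 = 346°   (analog 34° ↑)
346 + 153 = 499 → 499 − 360 = 139°   (split-comp 27° ↓)
139 + 120 = 259°   (triadic ↑)
259 − 90 = 169°   (square ↓)
169 − 120 = 49°   (triadic ↓)

49°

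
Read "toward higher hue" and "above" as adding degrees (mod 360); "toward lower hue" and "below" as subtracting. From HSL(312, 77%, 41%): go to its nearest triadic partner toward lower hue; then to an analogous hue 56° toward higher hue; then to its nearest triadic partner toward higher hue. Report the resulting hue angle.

8°

triadic ↓ −120°: 312 − 120 = 192°
analog 56° ↑ +56°: 192 + 56 = 248°
triadic ↑ +120°: 248 + 120 = 368 → 368 − 360 = 8°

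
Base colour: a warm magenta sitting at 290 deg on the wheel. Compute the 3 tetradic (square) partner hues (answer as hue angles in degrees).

A square tetradic scheme places four hues every 90°.
290 + 90 = 380 → 380 − 360 = 20°
290 + 180 = 470 → 470 − 360 = 110°
290 + 270 = 560 → 560 − 360 = 200°

20°, 110°, 200°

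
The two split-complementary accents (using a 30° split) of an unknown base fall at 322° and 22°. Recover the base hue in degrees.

172°

The accents sit 30° either side of the complement, so the complement is their short-arc midpoint on the wheel.
Short-arc midpoint of 322° and 22°: 352°.
Base is 180° from the complement: 352 − 180 = 172°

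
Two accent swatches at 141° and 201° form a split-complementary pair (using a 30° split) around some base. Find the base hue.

351°

The accents sit 30° either side of the complement, so the complement is their short-arc midpoint on the wheel.
Short-arc midpoint of 141° and 201°: 171°.
Base is 180° from the complement: 171 − 180 = -9 → -9 + 360 = 351°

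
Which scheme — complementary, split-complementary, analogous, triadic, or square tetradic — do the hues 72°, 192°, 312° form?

triadic

Sort the hues: 72°, 192°, 312°.
Successive gaps around the wheel: 120°, 120°, 120°.
Three hues equally spaced 120° apart form a triad.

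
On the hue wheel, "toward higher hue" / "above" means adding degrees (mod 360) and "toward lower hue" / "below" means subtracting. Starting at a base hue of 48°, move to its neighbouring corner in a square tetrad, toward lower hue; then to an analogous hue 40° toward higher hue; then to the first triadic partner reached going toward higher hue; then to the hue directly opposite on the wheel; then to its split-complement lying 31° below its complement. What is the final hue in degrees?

87°

−90° (square ↓): 48 − 90 = -42 → -42 + 360 = 318°
+40° (analog 40° ↑): 318 + 40 = 358°
+120° (triadic ↑): 358 + 120 = 478 → 478 − 360 = 118°
+180° (complement): 118 + 180 = 298°
+149° (split-comp 31° ↓): 298 + 149 = 447 → 447 − 360 = 87°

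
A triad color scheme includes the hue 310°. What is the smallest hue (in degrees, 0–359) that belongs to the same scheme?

A triad places three hues 120° apart.
The full set through 310° is {70°, 190°, 310°}.

70°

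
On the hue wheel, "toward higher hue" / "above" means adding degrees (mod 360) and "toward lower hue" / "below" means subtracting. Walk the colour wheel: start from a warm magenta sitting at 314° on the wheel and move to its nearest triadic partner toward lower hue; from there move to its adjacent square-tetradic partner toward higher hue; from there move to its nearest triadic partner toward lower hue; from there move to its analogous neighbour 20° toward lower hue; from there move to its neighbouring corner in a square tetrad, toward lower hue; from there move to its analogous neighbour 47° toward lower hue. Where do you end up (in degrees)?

314 − 120 = 194°   (triadic ↓)
194 + 90 = 284°   (square ↑)
284 − 120 = 164°   (triadic ↓)
164 − 20 = 144°   (analog 20° ↓)
144 − 90 = 54°   (square ↓)
54 − 47 = 7°   (analog 47° ↓)

7°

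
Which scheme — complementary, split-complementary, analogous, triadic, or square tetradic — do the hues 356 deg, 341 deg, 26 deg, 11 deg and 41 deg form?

Sort the hues: 11°, 26°, 41°, 341°, 356°.
Successive gaps around the wheel: 15°, 15°, 300°, 15°, 15°.
A run of hues at equal small steps (15°) with one large closing gap is an analogous group.

analogous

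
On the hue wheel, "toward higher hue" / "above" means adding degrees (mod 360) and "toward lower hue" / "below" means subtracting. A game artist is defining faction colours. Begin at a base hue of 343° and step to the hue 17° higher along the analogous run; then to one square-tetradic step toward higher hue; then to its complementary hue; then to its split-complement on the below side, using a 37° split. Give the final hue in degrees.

53°

+17° (analog 17° ↑): 343 + 17 = 360 → 360 − 360 = 0°
+90° (square ↑): 0 + 90 = 90°
+180° (complement): 90 + 180 = 270°
+143° (split-comp 37° ↓): 270 + 143 = 413 → 413 − 360 = 53°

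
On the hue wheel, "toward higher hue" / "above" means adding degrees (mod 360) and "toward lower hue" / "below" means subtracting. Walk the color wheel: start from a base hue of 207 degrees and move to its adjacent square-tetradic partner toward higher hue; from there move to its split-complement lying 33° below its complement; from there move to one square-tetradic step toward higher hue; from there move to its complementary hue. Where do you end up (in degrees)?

354°

square ↑ +90°: 207 + 90 = 297°
split-comp 33° ↓ +147°: 297 + 147 = 444 → 444 − 360 = 84°
square ↑ +90°: 84 + 90 = 174°
complement +180°: 174 + 180 = 354°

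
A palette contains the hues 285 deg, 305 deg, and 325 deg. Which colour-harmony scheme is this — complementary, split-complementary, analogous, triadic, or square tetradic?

Sort the hues: 285°, 305°, 325°.
Successive gaps around the wheel: 20°, 20°, 320°.
A run of hues at equal small steps (20°) with one large closing gap is an analogous group.

analogous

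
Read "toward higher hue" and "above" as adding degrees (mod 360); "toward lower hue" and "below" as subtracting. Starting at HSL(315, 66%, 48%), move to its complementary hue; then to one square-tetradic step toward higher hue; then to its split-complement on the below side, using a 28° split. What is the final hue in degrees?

17°

+180° (complement): 315 + 180 = 495 → 495 − 360 = 135°
+90° (square ↑): 135 + 90 = 225°
+152° (split-comp 28° ↓): 225 + 152 = 377 → 377 − 360 = 17°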